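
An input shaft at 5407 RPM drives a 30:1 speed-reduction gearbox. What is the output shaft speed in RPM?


omega_out = omega_in / N = 5407 / 30 = 180.2333

180.2333 RPM


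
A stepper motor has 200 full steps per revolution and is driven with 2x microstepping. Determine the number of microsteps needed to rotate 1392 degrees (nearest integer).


step_size = 360/(200*2) = 360/400 = 0.900000 deg
n = 1392/(360/400) = 1392*400/360 = 1546.6667 -> 1547

1547 steps


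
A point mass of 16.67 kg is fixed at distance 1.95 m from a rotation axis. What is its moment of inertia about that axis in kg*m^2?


I = m*r^2 = 16.67*1.95^2 = 63.3877

63.3877 kg*m^2


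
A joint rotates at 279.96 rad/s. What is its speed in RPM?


RPM = 279.96 * 60/(2*pi) = 2673.4211

2673.4211 RPM


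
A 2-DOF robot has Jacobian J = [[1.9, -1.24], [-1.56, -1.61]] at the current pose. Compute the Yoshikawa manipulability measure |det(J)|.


det(J) = 1.9*-1.61 - (-1.24)*(-1.56) = -4.9934
|det(J)| = 4.9934

4.9934


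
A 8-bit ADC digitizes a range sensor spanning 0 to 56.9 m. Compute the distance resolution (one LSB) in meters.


res = range / 2^n = 56.9/2^8 = 56.9/256 = 0.2223

0.2223 m


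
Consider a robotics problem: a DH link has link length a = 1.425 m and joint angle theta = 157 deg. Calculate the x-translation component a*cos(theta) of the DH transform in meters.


a*cos(theta) = 1.425*cos(157 deg) = -1.3117

-1.3117 m


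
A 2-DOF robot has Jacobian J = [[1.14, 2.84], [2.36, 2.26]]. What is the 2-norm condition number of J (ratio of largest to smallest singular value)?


JJ^T eigenvalues: trace(JJ^T) = 20.0424, det(JJ^T) = det(J)^2 = 17.02387600
s_max^2 = (20.0424 + sqrt(333.60229376))/2 = 19.15359144
s_min^2 = (20.0424 - sqrt(333.60229376))/2 = 0.88880856
kappa = s_max/s_min = sqrt(19.15359144/0.88880856) = 4.6422

4.6422


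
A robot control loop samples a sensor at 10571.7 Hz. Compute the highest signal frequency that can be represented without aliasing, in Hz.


f_max = f_s/2 = 10571.7/2 = 5285.8500

5285.8500 Hz


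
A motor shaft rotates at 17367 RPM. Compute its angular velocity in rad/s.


omega = 17367 * 2*pi/60 = 1818.6680

1818.6680 rad/s


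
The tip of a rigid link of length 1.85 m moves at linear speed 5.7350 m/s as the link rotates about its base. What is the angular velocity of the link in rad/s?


omega = v / L = 5.7350 / 1.85 = 3.1000

3.1000 rad/s


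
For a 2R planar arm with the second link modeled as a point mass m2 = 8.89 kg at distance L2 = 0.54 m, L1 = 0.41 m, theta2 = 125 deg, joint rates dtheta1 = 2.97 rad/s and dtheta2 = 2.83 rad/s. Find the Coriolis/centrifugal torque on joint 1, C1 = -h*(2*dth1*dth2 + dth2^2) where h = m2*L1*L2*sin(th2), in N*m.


h = m2*L1*L2*sin(th2) = 8.89*0.41*0.54*sin(125 deg) = 1.612293
C1 = -h*(2*2.97*2.83 + 2.83^2) = -1.612293*24.8191 = -40.0157

-40.0157 N*m


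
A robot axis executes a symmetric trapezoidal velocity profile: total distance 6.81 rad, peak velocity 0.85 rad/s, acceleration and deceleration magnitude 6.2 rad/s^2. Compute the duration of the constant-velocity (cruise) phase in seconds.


t_acc = v/a = 0.137097 s, d_acc = v^2/(2a) = 0.058266 rad each
d_cruise = 6.81 - 2*0.058266 = 6.693468 rad
t_cruise = d_cruise/v = 6.693468/0.85 = 7.8747

7.8747 s


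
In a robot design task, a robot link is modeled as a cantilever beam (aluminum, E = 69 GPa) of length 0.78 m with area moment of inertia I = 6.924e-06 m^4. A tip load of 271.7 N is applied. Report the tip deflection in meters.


delta = F*L^3/(3*E*I) = 271.7*0.78^3/(3*6.900e+10*6.924e-06)
      = 128.9357784/1433268 = 8.9959e-05

8.9959e-05 m


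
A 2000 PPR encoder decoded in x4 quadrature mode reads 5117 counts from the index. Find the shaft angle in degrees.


angle = counts * 360 / (PPR*4) = 5117 * 360 / 8000 = 230.2650

230.2650 degrees


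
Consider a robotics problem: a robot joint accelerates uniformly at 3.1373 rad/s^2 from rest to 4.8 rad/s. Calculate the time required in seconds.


t = delta_omega / alpha = 4.8 / 3.1373 = 1.5300

1.5300 s


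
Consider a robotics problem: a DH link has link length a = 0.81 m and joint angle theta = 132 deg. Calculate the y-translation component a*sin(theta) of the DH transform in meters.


a*sin(theta) = 0.81*sin(132 deg) = 0.6019

0.6019 m


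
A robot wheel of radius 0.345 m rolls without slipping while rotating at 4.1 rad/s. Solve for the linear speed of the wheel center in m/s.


v = omega * r = 4.1 * 0.345 = 1.4145

1.4145 m/s


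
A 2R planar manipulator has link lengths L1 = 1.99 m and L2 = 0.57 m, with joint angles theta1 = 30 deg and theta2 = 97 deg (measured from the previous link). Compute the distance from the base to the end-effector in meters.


x = L1*cos(th1) + L2*cos(th1+th2) = 1.380356
y = L1*sin(th1) + L2*sin(th1+th2) = 1.450222
d = sqrt(x^2 + y^2) = sqrt(1.905383 + 2.103144) = 2.0021

2.0021 m


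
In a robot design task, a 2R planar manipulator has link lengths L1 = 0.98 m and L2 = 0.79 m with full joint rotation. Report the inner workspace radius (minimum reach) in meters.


r_min = |L1 - L2| = |0.98 - 0.79| = 0.1900

0.1900 m


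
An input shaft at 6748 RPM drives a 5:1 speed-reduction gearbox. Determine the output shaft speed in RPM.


omega_out = omega_in / N = 6748 / 5 = 1349.6000

1349.6000 RPM


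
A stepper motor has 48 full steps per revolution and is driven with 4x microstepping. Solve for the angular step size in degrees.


step = 360/(48*4) = 360/192 = 1.8750

1.8750 degrees


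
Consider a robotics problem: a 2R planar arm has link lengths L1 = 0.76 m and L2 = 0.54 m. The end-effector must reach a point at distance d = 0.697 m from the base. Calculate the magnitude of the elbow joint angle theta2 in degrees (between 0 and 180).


cos(th2) = (d^2 - L1^2 - L2^2)/(2*L1*L2) = (0.697^2 - 0.76^2 - 0.54^2)/(2*0.76*0.54) = -0.46709430
th2 = acos(-0.46709430) = 117.8458 deg

117.8458 degrees


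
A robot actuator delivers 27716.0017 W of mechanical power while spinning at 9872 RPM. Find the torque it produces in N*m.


omega = 9872 * 2*pi/60 = 1033.793423 rad/s
tau = P / omega = 27716.0017 / 1033.793423 = 26.8100

26.8100 N*m


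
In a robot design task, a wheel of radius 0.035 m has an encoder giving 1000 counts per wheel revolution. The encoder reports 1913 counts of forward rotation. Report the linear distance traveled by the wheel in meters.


revs = 1913/1000 = 1.913000
d = revs * 2*pi*r = 1.913000 * 2*pi*0.035 = 0.4207

0.4207 m


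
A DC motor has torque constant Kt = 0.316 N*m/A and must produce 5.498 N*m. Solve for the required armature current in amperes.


I = tau / Kt = 5.498/0.316 = 17.3987

17.3987 A


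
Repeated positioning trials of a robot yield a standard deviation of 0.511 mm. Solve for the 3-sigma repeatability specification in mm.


repeatability = 3*sigma = 3*0.511 = 1.5330

1.5330 mm


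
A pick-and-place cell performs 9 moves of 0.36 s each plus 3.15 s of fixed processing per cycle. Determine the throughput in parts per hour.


T_cycle = 9*0.36 + 3.15 = 6.3900 s
rate = 3600/T = 563.3803

563.3803 parts/hour


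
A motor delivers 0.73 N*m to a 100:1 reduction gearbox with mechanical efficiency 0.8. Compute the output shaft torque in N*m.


tau_out = tau_in * N * eta = 0.73 * 100 * 0.8 = 58.4000

58.4000 N*m


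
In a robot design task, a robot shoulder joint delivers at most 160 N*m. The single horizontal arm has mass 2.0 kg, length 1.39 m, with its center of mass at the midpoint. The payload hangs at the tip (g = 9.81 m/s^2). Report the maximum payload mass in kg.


tau_arm = m_arm*g*(L/2) = 2.0*9.81*1.39/2 = 13.6359 N*m
tau_payload = tau_max - tau_arm = 160 - 13.6359 = 146.3641
m_payload = tau_payload / (g*L) = 146.3641 / (9.81*1.39) = 10.7337

10.7337 kg


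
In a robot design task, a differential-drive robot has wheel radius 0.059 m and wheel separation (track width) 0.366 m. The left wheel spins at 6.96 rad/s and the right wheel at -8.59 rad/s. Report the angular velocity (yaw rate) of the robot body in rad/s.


omega = r*(wR - wL)/L = 0.059*(-8.59 - (6.96))/0.366 = -2.5067

-2.5067 rad/s


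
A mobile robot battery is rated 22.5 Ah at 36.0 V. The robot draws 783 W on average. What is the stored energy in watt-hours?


E = capacity * V = 22.5*36.0 = 810.0000

810.0000 Wh


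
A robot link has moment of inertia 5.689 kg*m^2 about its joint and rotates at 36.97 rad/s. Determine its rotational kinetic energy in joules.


KE = (1/2)*I*omega^2 = 0.5*5.689*36.97^2 = 3887.8083

3887.8083 J


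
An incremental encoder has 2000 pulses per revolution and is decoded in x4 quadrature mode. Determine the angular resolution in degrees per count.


resolution = 360 / (PPR * 4) = 360 / 8000 = 0.0450

0.0450 degrees


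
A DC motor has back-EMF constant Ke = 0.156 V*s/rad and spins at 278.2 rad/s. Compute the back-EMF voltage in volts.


V_emf = Ke * omega = 0.156*278.2 = 43.3992

43.3992 V


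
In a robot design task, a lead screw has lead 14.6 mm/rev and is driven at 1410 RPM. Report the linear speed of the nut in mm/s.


v = lead * (RPM/60) = 14.6*1410/60 = 343.1000

343.1000 mm/s


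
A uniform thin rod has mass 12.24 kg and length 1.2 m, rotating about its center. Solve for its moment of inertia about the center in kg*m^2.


I = (1/12)*m*L^2 = (1/12)*12.24*1.2^2 = 1.4688

1.4688 kg*m^2


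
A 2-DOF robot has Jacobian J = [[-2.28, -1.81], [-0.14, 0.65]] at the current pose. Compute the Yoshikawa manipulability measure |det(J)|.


det(J) = -2.28*0.65 - (-1.81)*(-0.14) = -1.7354
|det(J)| = 1.7354

1.7354


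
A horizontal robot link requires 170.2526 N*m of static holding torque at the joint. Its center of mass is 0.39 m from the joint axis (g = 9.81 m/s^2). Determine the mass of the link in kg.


m = tau / (g*L) = 170.2526 / (9.81 * 0.39) = 44.5000

44.5000 kg


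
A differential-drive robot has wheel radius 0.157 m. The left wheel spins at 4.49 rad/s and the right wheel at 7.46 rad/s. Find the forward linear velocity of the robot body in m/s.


v = r*(wR + wL)/2 = 0.157*(7.46 + 4.49)/2 = 0.9381

0.9381 m/s


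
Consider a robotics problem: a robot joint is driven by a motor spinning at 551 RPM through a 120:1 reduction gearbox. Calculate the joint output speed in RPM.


omega_joint = omega_motor / N = 551 / 120 = 4.5917

4.5917 RPM


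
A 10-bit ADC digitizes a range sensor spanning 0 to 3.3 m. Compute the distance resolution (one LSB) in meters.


res = range / 2^n = 3.3/2^10 = 3.3/1024 = 0.0032

0.0032 m


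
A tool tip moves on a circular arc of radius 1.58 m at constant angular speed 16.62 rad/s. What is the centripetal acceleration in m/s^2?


a_c = omega^2 * r = 16.62^2 * 1.58 = 436.4346

436.4346 m/s^2


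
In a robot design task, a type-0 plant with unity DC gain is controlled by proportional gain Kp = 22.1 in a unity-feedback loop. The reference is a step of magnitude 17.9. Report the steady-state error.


e_ss = R/(1 + Kp) = 17.9/(1 + 22.1) = 17.9/23.1000 = 0.7749

0.7749


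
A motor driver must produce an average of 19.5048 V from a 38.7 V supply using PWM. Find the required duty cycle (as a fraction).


D = V_avg/V_supply = 19.5048/38.7 = 0.5040

0.5040


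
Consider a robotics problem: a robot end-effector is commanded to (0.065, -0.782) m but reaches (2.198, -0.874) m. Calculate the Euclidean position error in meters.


dx = 2.198 - (0.065) = 2.1330, dy = -0.874 - (-0.782) = -0.0920
err = sqrt(4.549689 + 0.008464) = 2.1350

2.1350 m


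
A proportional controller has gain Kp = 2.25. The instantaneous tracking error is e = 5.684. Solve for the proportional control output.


u_P = Kp * e = 2.25 * 5.684 = 12.7890

12.7890


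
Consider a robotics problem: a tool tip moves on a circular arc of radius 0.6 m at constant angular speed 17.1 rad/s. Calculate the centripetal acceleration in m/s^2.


a_c = omega^2 * r = 17.1^2 * 0.6 = 175.4460

175.4460 m/s^2


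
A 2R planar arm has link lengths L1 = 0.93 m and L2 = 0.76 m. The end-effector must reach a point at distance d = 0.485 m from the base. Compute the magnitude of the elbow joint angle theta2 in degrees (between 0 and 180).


cos(th2) = (d^2 - L1^2 - L2^2)/(2*L1*L2) = (0.485^2 - 0.93^2 - 0.76^2)/(2*0.93*0.76) = -0.85404287
th2 = acos(-0.85404287) = 148.6542 deg

148.6542 degrees


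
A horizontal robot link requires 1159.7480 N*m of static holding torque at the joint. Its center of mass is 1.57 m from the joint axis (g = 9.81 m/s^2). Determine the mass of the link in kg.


m = tau / (g*L) = 1159.7480 / (9.81 * 1.57) = 75.3000

75.3000 kg


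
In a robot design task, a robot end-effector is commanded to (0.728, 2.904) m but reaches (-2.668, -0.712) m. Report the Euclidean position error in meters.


dx = -2.668 - (0.728) = -3.3960, dy = -0.712 - (2.904) = -3.6160
err = sqrt(11.532816 + 13.075456) = 4.9607

4.9607 m


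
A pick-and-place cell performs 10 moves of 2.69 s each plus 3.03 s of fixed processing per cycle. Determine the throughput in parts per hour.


T_cycle = 10*2.69 + 3.03 = 29.9300 s
rate = 3600/T = 120.2807

120.2807 parts/hour


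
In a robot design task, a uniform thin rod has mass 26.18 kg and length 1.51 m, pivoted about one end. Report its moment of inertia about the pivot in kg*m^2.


I = (1/3)*m*L^2 = (1/3)*26.18*1.51^2 = 19.8977

19.8977 kg*m^2


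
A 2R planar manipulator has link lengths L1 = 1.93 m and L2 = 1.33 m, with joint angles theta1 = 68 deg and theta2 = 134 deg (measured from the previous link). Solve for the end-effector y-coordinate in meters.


y = L1*sin(th1) + L2*sin(th1+th2) = 1.93*sin(68 deg) + 1.33*sin(202 deg) = 1.2912

1.2912 m


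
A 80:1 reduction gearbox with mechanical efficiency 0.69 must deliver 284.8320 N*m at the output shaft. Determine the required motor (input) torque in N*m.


tau_in = tau_out / (N * eta) = 284.8320 / (80 * 0.69) = 5.1600

5.1600 N*m


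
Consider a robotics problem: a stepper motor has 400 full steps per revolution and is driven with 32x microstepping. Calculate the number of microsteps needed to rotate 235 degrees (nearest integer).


step_size = 360/(400*32) = 360/12800 = 0.028125 deg
n = 235/(360/12800) = 235*12800/360 = 8355.5556 -> 8356

8356 steps


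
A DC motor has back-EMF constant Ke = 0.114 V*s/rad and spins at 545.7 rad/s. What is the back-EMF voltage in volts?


V_emf = Ke * omega = 0.114*545.7 = 62.2098

62.2098 V


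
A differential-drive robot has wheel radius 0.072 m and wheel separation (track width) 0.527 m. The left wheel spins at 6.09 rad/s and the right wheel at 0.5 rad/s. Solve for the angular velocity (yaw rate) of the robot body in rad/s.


omega = r*(wR - wL)/L = 0.072*(0.5 - (6.09))/0.527 = -0.7637

-0.7637 rad/s


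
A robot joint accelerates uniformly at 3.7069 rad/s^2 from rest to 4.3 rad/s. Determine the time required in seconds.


t = delta_omega / alpha = 4.3 / 3.7069 = 1.1600

1.1600 s


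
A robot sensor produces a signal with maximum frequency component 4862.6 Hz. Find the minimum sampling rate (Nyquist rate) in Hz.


f_s,min = 2*f_max = 2*4862.6 = 9725.2000

9725.2000 Hz


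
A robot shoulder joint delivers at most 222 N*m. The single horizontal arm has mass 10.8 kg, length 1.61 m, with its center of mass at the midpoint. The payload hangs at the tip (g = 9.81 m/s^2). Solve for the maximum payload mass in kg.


tau_arm = m_arm*g*(L/2) = 10.8*9.81*1.61/2 = 85.2881 N*m
tau_payload = tau_max - tau_arm = 222 - 85.2881 = 136.7119
m_payload = tau_payload / (g*L) = 136.7119 / (9.81*1.61) = 8.6559

8.6559 kg


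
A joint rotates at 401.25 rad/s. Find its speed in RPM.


RPM = 401.25 * 60/(2*pi) = 3831.6553

3831.6553 RPM


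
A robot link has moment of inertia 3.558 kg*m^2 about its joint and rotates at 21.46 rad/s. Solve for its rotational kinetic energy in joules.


KE = (1/2)*I*omega^2 = 0.5*3.558*21.46^2 = 819.2857

819.2857 J


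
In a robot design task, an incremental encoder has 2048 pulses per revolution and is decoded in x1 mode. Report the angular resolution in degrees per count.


resolution = 360 / (PPR * 1) = 360 / 2048 = 0.1758

0.1758 degrees


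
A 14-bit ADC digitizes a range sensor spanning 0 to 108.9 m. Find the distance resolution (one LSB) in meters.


res = range / 2^n = 108.9/2^14 = 108.9/16384 = 0.0066

0.0066 m


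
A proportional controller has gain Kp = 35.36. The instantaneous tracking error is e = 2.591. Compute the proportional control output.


u_P = Kp * e = 35.36 * 2.591 = 91.6178

91.6178


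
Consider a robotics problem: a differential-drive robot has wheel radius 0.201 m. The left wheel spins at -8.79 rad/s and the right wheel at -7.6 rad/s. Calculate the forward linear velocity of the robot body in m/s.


v = r*(wR + wL)/2 = 0.201*(-7.6 + -8.79)/2 = -1.6472

-1.6472 m/s


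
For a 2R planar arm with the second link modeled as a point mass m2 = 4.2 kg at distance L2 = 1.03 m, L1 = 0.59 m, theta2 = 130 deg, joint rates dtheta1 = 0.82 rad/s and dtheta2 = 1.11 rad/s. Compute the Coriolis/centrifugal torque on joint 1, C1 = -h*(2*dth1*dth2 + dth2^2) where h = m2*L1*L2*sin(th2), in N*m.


h = m2*L1*L2*sin(th2) = 4.2*0.59*1.03*sin(130 deg) = 1.955206
C1 = -h*(2*0.82*1.11 + 1.11^2) = -1.955206*3.0525 = -5.9683

-5.9683 N*m


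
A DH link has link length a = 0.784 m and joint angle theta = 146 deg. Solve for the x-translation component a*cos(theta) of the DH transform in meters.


a*cos(theta) = 0.784*cos(146 deg) = -0.6500

-0.6500 m


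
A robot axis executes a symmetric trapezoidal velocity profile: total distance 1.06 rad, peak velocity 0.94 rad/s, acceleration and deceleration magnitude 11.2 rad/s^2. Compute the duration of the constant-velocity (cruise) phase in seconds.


t_acc = v/a = 0.083929 s, d_acc = v^2/(2a) = 0.039446 rad each
d_cruise = 1.06 - 2*0.039446 = 0.981108 rad
t_cruise = d_cruise/v = 0.981108/0.94 = 1.0437

1.0437 s


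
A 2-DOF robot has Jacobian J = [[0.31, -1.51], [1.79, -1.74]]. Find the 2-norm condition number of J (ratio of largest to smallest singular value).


JJ^T eigenvalues: trace(JJ^T) = 8.6079, det(JJ^T) = det(J)^2 = 4.68073225
s_max^2 = (8.6079 + sqrt(55.37301341))/2 = 8.02460228
s_min^2 = (8.6079 - sqrt(55.37301341))/2 = 0.58329772
kappa = s_max/s_min = sqrt(8.02460228/0.58329772) = 3.7091

3.7091


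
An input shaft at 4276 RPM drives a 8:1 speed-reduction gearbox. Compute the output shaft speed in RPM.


omega_out = omega_in / N = 4276 / 8 = 534.5000

534.5000 RPM


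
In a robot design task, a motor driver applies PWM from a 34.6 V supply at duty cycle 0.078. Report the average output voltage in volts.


V_avg = V_supply * D = 34.6*0.078 = 2.6988

2.6988 V


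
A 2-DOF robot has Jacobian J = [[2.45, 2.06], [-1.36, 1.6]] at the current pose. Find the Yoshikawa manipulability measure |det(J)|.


det(J) = 2.45*1.6 - (2.06)*(-1.36) = 6.7216
|det(J)| = 6.7216

6.7216


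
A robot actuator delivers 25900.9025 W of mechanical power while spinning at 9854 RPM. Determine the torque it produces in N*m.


omega = 9854 * 2*pi/60 = 1031.908467 rad/s
tau = P / omega = 25900.9025 / 1031.908467 = 25.1000

25.1000 N*m


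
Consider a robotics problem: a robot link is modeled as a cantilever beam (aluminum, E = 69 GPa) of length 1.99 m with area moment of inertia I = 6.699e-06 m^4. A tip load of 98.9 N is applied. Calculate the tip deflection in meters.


delta = F*L^3/(3*E*I) = 98.9*1.99^3/(3*6.900e+10*6.699e-06)
      = 779.3912411/1386693 = 5.6205e-04

5.6205e-04 m


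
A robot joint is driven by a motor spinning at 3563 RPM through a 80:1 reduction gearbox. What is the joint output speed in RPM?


omega_joint = omega_motor / N = 3563 / 80 = 44.5375

44.5375 RPM


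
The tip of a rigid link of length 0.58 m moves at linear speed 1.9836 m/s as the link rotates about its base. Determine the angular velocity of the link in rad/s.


omega = v / L = 1.9836 / 0.58 = 3.4200

3.4200 rad/s


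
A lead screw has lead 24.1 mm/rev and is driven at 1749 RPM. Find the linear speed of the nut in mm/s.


v = lead * (RPM/60) = 24.1*1749/60 = 702.5150

702.5150 mm/s


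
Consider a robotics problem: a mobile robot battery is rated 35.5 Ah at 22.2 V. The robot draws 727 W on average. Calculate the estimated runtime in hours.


E = 35.5*22.2 = 788.1000 Wh
t = E/P = 788.1000/727 = 1.0840

1.0840 hours


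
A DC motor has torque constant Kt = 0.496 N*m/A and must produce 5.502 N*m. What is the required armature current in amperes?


I = tau / Kt = 5.502/0.496 = 11.0927

11.0927 A


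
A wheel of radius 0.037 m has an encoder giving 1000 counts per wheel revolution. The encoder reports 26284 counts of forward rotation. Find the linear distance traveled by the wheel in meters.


revs = 26284/1000 = 26.284000
d = revs * 2*pi*r = 26.284000 * 2*pi*0.037 = 6.1104

6.1104 m


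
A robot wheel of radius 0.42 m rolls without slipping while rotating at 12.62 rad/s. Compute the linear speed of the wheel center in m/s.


v = omega * r = 12.62 * 0.42 = 5.3004

5.3004 m/s


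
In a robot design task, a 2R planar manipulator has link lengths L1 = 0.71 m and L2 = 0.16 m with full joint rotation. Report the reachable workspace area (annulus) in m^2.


r_max = L1 + L2 = 0.8700, r_min = |L1 - L2| = 0.5500
A = pi*(r_max^2 - r_min^2) = pi*(0.7569 - 0.3025) = 1.4275

1.4275 m^2


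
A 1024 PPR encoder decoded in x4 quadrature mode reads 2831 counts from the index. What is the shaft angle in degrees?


angle = counts * 360 / (PPR*4) = 2831 * 360 / 4096 = 248.8184

248.8184 degrees


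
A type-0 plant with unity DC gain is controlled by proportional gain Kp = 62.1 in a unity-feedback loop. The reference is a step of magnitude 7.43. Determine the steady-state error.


e_ss = R/(1 + Kp) = 7.43/(1 + 62.1) = 7.43/63.1000 = 0.1177

0.1177


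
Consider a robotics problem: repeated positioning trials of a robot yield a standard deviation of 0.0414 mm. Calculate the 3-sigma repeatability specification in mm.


repeatability = 3*sigma = 3*0.0414 = 0.1242

0.1242 mm


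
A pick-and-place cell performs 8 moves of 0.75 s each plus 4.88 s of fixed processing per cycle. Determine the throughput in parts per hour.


T_cycle = 8*0.75 + 4.88 = 10.8800 s
rate = 3600/T = 330.8824

330.8824 parts/hour


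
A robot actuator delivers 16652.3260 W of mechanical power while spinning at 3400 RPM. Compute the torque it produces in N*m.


omega = 3400 * 2*pi/60 = 356.047167 rad/s
tau = P / omega = 16652.3260 / 356.047167 = 46.7700

46.7700 N*m


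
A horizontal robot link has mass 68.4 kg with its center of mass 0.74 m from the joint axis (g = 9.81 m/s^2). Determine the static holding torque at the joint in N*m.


tau = m*g*L = 68.4 * 9.81 * 0.74 = 496.5430

496.5430 N*m


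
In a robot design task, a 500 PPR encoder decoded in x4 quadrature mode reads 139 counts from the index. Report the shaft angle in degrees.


angle = counts * 360 / (PPR*4) = 139 * 360 / 2000 = 25.0200

25.0200 degrees


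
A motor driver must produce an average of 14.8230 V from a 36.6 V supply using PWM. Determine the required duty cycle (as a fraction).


D = V_avg/V_supply = 14.8230/36.6 = 0.4050

0.4050


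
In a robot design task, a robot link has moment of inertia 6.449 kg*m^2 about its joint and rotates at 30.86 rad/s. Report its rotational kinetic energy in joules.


KE = (1/2)*I*omega^2 = 0.5*6.449*30.86^2 = 3070.8190

3070.8190 J


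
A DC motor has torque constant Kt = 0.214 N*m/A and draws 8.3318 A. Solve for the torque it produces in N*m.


tau = Kt * I = 0.214*8.3318 = 1.7830

1.7830 N*m


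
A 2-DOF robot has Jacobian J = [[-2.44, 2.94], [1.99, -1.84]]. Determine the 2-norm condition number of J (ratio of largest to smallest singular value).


JJ^T eigenvalues: trace(JJ^T) = 21.9429, det(JJ^T) = det(J)^2 = 1.85232100
s_max^2 = (21.9429 + sqrt(474.08157641))/2 = 21.85815722
s_min^2 = (21.9429 - sqrt(474.08157641))/2 = 0.08474278
kappa = s_max/s_min = sqrt(21.85815722/0.08474278) = 16.0604

16.0604


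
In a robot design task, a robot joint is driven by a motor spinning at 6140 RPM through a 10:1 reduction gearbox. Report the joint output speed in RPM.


omega_joint = omega_motor / N = 6140 / 10 = 614.0000

614.0000 RPM


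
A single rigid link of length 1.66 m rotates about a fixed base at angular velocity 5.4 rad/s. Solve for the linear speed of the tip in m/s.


v = L*omega = 1.66 * 5.4 = 8.9640

8.9640 m/s


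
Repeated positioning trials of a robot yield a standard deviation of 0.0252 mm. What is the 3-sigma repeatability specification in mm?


repeatability = 3*sigma = 3*0.0252 = 0.0756

0.0756 mm


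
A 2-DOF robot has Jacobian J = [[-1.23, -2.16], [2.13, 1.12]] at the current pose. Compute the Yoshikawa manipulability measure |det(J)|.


det(J) = -1.23*1.12 - (-2.16)*(2.13) = 3.2232
|det(J)| = 3.2232

3.2232


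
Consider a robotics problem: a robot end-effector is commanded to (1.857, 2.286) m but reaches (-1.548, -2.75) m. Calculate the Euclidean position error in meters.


dx = -1.548 - (1.857) = -3.4050, dy = -2.75 - (2.286) = -5.0360
err = sqrt(11.594025 + 25.361296) = 6.0791

6.0791 m


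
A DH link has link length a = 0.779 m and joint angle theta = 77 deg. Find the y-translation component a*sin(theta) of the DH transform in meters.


a*sin(theta) = 0.779*sin(77 deg) = 0.7590

0.7590 m


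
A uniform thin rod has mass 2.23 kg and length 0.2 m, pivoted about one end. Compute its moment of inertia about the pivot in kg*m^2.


I = (1/3)*m*L^2 = (1/3)*2.23*0.2^2 = 0.0297

0.0297 kg*m^2


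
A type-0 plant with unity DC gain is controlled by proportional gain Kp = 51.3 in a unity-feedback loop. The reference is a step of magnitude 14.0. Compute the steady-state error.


e_ss = R/(1 + Kp) = 14.0/(1 + 51.3) = 14.0/52.3000 = 0.2677

0.2677


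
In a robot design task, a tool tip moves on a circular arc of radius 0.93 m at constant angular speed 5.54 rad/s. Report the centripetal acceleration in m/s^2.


a_c = omega^2 * r = 5.54^2 * 0.93 = 28.5432

28.5432 m/s^2


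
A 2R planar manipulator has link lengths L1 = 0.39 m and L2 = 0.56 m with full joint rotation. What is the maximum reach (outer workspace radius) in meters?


r_max = L1 + L2 = 0.39 + 0.56 = 0.9500

0.9500 m


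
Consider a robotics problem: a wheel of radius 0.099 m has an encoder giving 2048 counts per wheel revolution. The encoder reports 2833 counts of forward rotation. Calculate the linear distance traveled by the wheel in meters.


revs = 2833/2048 = 1.383301
d = revs * 2*pi*r = 1.383301 * 2*pi*0.099 = 0.8605

0.8605 m


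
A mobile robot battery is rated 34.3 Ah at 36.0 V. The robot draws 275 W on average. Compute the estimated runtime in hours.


E = 34.3*36.0 = 1234.8000 Wh
t = E/P = 1234.8000/275 = 4.4902

4.4902 hours


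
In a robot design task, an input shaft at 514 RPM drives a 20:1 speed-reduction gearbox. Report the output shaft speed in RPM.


omega_out = omega_in / N = 514 / 20 = 25.7000

25.7000 RPM


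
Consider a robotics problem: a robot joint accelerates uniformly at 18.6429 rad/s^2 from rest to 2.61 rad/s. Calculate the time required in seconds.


t = delta_omega / alpha = 2.61 / 18.6429 = 0.1400

0.1400 s


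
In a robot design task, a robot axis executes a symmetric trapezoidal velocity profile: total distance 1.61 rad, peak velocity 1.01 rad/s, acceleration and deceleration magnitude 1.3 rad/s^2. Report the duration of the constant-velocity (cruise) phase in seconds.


t_acc = v/a = 0.776923 s, d_acc = v^2/(2a) = 0.392346 rad each
d_cruise = 1.61 - 2*0.392346 = 0.825308 rad
t_cruise = d_cruise/v = 0.825308/1.01 = 0.8171

0.8171 s


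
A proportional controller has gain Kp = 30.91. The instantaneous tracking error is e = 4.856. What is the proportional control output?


u_P = Kp * e = 30.91 * 4.856 = 150.0990

150.0990


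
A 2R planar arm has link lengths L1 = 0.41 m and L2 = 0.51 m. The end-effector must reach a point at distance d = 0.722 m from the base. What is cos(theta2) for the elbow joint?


cos(th2) = (d^2 - L1^2 - L2^2)/(2*L1*L2) = (0.722^2 - 0.41^2 - 0.51^2)/(2*0.41*0.51) = 0.2226

0.2226


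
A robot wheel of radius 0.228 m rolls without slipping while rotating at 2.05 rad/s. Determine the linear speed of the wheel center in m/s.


v = omega * r = 2.05 * 0.228 = 0.4674

0.4674 m/s


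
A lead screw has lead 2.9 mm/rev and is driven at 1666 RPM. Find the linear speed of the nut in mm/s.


v = lead * (RPM/60) = 2.9*1666/60 = 80.5233

80.5233 mm/s


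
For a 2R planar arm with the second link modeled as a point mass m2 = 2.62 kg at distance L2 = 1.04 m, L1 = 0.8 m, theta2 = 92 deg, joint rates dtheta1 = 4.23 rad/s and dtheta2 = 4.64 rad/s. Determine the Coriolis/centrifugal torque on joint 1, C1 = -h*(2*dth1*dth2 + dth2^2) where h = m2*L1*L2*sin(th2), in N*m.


h = m2*L1*L2*sin(th2) = 2.62*0.8*1.04*sin(92 deg) = 2.178512
C1 = -h*(2*4.23*4.64 + 4.64^2) = -2.178512*60.7840 = -132.4187

-132.4187 N*m


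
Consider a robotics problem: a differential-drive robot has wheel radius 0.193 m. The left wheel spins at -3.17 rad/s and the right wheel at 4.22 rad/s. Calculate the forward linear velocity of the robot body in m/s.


v = r*(wR + wL)/2 = 0.193*(4.22 + -3.17)/2 = 0.1013

0.1013 m/s


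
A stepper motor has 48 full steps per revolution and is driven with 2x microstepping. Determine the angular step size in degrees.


step = 360/(48*2) = 360/96 = 3.7500

3.7500 degrees


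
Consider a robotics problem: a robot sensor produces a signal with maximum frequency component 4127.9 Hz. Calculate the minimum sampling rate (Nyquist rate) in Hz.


f_s,min = 2*f_max = 2*4127.9 = 8255.8000

8255.8000 Hz


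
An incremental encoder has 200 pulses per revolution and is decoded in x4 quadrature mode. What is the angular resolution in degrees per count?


resolution = 360 / (PPR * 4) = 360 / 800 = 0.4500

0.4500 degrees


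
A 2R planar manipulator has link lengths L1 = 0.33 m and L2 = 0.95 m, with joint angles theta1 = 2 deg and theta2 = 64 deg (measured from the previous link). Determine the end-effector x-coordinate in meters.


x = L1*cos(th1) + L2*cos(th1+th2) = 0.33*cos(2 deg) + 0.95*cos(66 deg) = 0.7162

0.7162 m


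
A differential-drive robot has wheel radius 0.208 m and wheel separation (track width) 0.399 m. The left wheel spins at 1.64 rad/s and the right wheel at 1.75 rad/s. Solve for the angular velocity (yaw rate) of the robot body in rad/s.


omega = r*(wR - wL)/L = 0.208*(1.75 - (1.64))/0.399 = 0.0573

0.0573 rad/s


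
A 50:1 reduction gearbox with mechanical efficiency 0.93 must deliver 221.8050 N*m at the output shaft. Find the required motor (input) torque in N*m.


tau_in = tau_out / (N * eta) = 221.8050 / (50 * 0.93) = 4.7700

4.7700 N*m


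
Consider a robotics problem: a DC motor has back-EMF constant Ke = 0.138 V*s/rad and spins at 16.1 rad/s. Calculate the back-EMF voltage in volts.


V_emf = Ke * omega = 0.138*16.1 = 2.2218

2.2218 V


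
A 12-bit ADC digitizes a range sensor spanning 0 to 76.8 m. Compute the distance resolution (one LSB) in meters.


res = range / 2^n = 76.8/2^12 = 76.8/4096 = 0.0187

0.0187 m


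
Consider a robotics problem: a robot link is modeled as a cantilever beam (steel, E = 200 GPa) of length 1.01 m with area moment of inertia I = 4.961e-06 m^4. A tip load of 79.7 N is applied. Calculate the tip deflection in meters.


delta = F*L^3/(3*E*I) = 79.7*1.01^3/(3*2.000e+11*4.961e-06)
      = 82.1149897/2976600 = 2.7587e-05

2.7587e-05 m


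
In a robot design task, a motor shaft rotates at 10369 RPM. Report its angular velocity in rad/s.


omega = 10369 * 2*pi/60 = 1085.8391

1085.8391 rad/s


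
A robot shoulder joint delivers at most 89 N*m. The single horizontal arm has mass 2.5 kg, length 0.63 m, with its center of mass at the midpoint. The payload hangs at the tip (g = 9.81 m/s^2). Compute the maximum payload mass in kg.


tau_arm = m_arm*g*(L/2) = 2.5*9.81*0.63/2 = 7.7254 N*m
tau_payload = tau_max - tau_arm = 89 - 7.7254 = 81.2746
m_payload = tau_payload / (g*L) = 81.2746 / (9.81*0.63) = 13.1506

13.1506 kg


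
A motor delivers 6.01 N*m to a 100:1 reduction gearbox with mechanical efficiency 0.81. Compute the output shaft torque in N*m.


tau_out = tau_in * N * eta = 6.01 * 100 * 0.81 = 486.8100

486.8100 N*m


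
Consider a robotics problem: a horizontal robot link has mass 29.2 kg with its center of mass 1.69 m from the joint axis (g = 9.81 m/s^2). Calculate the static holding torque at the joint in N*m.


tau = m*g*L = 29.2 * 9.81 * 1.69 = 484.1039

484.1039 N*m


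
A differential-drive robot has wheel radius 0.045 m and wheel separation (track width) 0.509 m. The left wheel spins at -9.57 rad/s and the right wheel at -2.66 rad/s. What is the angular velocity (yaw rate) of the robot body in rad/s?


omega = r*(wR - wL)/L = 0.045*(-2.66 - (-9.57))/0.509 = 0.6109

0.6109 rad/s


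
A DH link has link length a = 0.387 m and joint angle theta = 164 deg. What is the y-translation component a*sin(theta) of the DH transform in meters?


a*sin(theta) = 0.387*sin(164 deg) = 0.1067

0.1067 m


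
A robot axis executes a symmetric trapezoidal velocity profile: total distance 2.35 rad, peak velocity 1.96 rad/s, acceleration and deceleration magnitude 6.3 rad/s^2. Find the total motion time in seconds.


t_acc = v/a = 1.96/6.3 = 0.311111 s
d_acc = v^2/(2a) = 0.304889 rad (each ramp)
d_cruise = 2.35 - 2*0.304889 = 1.740222 rad
t_cruise = 1.740222/1.96 = 0.887868 s
t_total = 2*0.311111 + 0.887868 = 1.5101

1.5101 s


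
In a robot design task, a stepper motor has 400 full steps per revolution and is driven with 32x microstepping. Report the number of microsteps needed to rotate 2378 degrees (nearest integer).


step_size = 360/(400*32) = 360/12800 = 0.028125 deg
n = 2378/(360/12800) = 2378*12800/360 = 84551.1111 -> 84551

84551 steps


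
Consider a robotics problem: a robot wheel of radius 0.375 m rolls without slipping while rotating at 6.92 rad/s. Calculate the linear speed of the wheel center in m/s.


v = omega * r = 6.92 * 0.375 = 2.5950

2.5950 m/s


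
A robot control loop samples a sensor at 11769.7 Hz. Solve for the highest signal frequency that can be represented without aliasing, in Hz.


f_max = f_s/2 = 11769.7/2 = 5884.8500

5884.8500 Hz


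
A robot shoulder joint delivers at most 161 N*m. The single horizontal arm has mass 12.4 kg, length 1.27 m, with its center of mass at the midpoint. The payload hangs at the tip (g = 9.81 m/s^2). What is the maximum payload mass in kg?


tau_arm = m_arm*g*(L/2) = 12.4*9.81*1.27/2 = 77.2439 N*m
tau_payload = tau_max - tau_arm = 161 - 77.2439 = 83.7561
m_payload = tau_payload / (g*L) = 83.7561 / (9.81*1.27) = 6.7227

6.7227 kg


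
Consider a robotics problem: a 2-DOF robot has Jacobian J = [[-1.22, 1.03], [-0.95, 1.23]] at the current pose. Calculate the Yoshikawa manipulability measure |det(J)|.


det(J) = -1.22*1.23 - (1.03)*(-0.95) = -0.5221
|det(J)| = 0.5221

0.5221


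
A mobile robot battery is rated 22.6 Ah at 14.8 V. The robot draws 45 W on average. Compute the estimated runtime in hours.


E = 22.6*14.8 = 334.4800 Wh
t = E/P = 334.4800/45 = 7.4329

7.4329 hours


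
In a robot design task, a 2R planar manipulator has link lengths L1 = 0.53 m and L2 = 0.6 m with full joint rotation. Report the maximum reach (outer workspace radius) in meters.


r_max = L1 + L2 = 0.53 + 0.6 = 1.1300

1.1300 m


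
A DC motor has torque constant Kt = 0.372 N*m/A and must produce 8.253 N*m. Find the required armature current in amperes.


I = tau / Kt = 8.253/0.372 = 22.1855

22.1855 A


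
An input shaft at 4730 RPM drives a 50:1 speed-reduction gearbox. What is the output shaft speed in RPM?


omega_out = omega_in / N = 4730 / 50 = 94.6000

94.6000 RPM


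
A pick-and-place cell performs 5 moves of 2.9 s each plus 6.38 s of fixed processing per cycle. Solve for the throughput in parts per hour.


T_cycle = 5*2.9 + 6.38 = 20.8800 s
rate = 3600/T = 172.4138

172.4138 parts/hour


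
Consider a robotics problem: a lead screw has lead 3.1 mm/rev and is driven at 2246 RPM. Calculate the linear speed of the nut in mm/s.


v = lead * (RPM/60) = 3.1*2246/60 = 116.0433

116.0433 mm/s


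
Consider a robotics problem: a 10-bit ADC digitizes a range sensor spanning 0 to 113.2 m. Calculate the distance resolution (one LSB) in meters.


res = range / 2^n = 113.2/2^10 = 113.2/1024 = 0.1105

0.1105 m


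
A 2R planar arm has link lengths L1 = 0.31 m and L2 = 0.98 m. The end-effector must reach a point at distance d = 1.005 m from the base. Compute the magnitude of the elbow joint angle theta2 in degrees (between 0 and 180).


cos(th2) = (d^2 - L1^2 - L2^2)/(2*L1*L2) = (1.005^2 - 0.31^2 - 0.98^2)/(2*0.31*0.98) = -0.07648947
th2 = acos(-0.07648947) = 94.3868 deg

94.3868 degrees


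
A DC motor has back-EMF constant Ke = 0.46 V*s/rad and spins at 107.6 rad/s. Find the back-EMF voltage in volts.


V_emf = Ke * omega = 0.46*107.6 = 49.4960

49.4960 V


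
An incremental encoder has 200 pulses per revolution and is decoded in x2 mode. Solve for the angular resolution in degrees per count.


resolution = 360 / (PPR * 2) = 360 / 400 = 0.9000

0.9000 degrees


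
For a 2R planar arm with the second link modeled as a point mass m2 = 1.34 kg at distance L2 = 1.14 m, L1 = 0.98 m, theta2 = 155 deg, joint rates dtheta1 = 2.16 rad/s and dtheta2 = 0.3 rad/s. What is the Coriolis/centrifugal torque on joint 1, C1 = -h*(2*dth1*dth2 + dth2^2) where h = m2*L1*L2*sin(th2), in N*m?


h = m2*L1*L2*sin(th2) = 1.34*0.98*1.14*sin(155 deg) = 0.632680
C1 = -h*(2*2.16*0.3 + 0.3^2) = -0.632680*1.3860 = -0.8769

-0.8769 N*m


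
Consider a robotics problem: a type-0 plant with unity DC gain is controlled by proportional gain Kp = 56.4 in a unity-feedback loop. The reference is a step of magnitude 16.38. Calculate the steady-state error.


e_ss = R/(1 + Kp) = 16.38/(1 + 56.4) = 16.38/57.4000 = 0.2854

0.2854


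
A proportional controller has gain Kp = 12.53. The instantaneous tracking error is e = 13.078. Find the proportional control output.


u_P = Kp * e = 12.53 * 13.078 = 163.8673

163.8673


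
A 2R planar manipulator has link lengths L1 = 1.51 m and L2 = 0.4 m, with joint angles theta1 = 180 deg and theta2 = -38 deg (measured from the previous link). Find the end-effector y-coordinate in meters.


y = L1*sin(th1) + L2*sin(th1+th2) = 1.51*sin(180 deg) + 0.4*sin(142 deg) = 0.2463

0.2463 m


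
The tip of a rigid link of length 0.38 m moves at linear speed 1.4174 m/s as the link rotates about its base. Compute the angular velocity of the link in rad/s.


omega = v / L = 1.4174 / 0.38 = 3.7300

3.7300 rad/s


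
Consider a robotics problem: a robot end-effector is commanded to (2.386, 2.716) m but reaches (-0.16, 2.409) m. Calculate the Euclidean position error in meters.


dx = -0.16 - (2.386) = -2.5460, dy = 2.409 - (2.716) = -0.3070
err = sqrt(6.482116 + 0.094249) = 2.5644

2.5644 m


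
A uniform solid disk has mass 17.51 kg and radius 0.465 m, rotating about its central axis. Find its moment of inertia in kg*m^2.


I = (1/2)*m*R^2 = 0.5*17.51*0.465^2 = 1.8930

1.8930 kg*m^2


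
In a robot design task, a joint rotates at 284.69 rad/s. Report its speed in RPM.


RPM = 284.69 * 60/(2*pi) = 2718.5892

2718.5892 RPM


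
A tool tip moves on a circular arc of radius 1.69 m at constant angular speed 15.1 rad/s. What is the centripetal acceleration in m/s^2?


a_c = omega^2 * r = 15.1^2 * 1.69 = 385.3369

385.3369 m/s^2
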